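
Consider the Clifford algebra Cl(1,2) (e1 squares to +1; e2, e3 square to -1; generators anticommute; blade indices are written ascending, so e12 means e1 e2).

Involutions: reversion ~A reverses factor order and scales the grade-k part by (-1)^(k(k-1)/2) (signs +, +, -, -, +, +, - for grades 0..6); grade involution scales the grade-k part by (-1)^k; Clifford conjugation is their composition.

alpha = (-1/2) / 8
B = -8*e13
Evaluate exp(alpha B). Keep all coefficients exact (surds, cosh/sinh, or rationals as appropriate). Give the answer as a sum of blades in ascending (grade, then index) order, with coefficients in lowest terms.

B^2 = (-8)^2*(e13)^2 = 64*(+1) = 64 (a basis 2-blade squares to minus the product of its generators' squares).
B^2 = 64 — the series telescopes hyperbolically here: l = 8, alpha*l = -1/2, so exp(alpha B) = cosh(-1/2) + (sinh(-1/2)/8)*B = cosh(1/2) + (-sinh(1/2)/8)*B.
Answer: cosh(1/2) + sinh(1/2)*e13


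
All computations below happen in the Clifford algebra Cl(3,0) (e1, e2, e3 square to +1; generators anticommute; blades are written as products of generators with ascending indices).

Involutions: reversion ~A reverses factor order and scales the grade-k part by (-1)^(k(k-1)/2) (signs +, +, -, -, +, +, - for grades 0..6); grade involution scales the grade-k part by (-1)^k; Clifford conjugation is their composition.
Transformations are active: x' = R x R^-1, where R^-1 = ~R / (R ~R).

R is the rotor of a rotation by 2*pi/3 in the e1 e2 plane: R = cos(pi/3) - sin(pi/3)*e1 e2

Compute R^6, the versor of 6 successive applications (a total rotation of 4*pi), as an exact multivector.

Because a rotor carries half the rotation angle, composing 6 copies of this e1 e2-plane rotor multiplies the phase: 6*(pi/3) = 2*pi, hence R^6 = cos(2*pi) - sin(2*pi)*e1 e2.
cos(2*pi) = 1 and sin(2*pi) = 0, so R^6 = 1. The total rotation 4*pi is 2 full turns, so every vector returns to itself, yet the rotor is +1, back on the identity sheet (an even number of 2*pi turns).
Answer: 1


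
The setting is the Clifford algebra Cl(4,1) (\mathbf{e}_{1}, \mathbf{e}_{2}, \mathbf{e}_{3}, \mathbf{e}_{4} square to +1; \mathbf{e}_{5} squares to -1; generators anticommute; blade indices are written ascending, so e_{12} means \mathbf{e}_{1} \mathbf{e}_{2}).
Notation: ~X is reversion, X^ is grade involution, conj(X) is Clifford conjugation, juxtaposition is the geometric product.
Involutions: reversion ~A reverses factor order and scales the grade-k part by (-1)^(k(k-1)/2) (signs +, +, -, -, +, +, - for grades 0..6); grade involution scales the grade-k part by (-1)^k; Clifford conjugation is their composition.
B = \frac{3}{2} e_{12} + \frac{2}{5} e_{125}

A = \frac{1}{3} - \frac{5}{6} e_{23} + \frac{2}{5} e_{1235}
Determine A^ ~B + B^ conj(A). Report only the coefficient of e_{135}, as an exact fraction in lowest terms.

first term: -\frac{4}{25} e_{3} - \frac{1}{2} e_{12} - \frac{5}{4} e_{13} + \frac{3}{5} e_{35} - \frac{2}{15} e_{125} - \frac{1}{3} e_{135}
second term: \frac{4}{25} e_{3} + \frac{1}{2} e_{12} + \frac{5}{4} e_{13} - \frac{3}{5} e_{35} - \frac{2}{15} e_{125} - \frac{1}{3} e_{135}
Answer: -\frac{2}{3}


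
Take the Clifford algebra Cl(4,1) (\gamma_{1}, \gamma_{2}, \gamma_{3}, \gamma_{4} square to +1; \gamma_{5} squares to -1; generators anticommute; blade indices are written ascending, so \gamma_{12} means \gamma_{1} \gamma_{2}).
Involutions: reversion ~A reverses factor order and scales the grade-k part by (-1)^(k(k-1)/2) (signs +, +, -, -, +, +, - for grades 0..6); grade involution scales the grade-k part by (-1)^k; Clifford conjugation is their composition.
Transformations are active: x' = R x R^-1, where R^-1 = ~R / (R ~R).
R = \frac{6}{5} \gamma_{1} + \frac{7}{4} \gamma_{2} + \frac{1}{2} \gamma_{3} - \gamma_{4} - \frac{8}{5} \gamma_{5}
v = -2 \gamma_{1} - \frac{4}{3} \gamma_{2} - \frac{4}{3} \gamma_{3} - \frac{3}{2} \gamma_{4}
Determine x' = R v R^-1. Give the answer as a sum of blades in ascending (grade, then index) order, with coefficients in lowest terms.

~R = \frac{6}{5} \gamma_{1} + \frac{7}{4} \gamma_{2} + \frac{1}{2} \gamma_{3} - \gamma_{4} - \frac{8}{5} \gamma_{5}, and R ~R = \frac{1277}{400}, so R^-1 = ~R / (\frac{1277}{400}).
R v = -\frac{39}{10} + \frac{19}{10} \gamma_{12} - \frac{3}{5} \gamma_{13} - \frac{19}{5} \gamma_{14} - \frac{16}{5} \gamma_{15} - \frac{5}{3} \gamma_{23} - \frac{95}{24} \gamma_{24} - \frac{32}{15} \gamma_{25} - \frac{25}{12} \gamma_{34} - \frac{32}{15} \gamma_{35} - \frac{12}{5} \gamma_{45}
Answer: -\frac{1190}{1277} \gamma_{1} - \frac{11272}{3831} \gamma_{2} + \frac{428}{3831} \gamma_{3} + \frac{10071}{2554} \gamma_{4} + \frac{4992}{1277} \gamma_{5}


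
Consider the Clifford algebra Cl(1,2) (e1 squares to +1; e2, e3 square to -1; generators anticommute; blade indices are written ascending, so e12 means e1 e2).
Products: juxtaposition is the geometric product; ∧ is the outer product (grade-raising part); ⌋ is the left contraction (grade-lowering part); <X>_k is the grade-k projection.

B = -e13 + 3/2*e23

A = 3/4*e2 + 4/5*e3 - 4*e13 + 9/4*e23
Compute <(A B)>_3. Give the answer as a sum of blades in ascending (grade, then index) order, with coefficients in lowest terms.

step 1: 5/8 - 4/5*e1 + 6/5*e2 - 9/8*e3 - 15/4*e12 + 3/4*e123
step 2: 3/4*e123
Answer: 3/4*e123


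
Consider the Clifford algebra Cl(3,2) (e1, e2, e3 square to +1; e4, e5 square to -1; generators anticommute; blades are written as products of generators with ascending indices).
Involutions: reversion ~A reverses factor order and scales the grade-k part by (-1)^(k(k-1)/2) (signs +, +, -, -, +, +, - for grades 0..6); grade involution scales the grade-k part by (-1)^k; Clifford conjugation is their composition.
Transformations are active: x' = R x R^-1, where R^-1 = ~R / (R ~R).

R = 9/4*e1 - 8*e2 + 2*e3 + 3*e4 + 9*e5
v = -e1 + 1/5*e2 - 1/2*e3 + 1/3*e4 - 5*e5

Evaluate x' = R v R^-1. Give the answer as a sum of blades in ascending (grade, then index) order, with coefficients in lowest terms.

~R = 9/4*e1 - 8*e2 + 2*e3 + 3*e4 + 9*e5, and R ~R = -271/16, so R^-1 = ~R / (-271/16).
R v = 783/20 - 151/20*e1 e2 + 7/8*e1 e3 + 15/4*e1 e4 - 9/4*e1 e5 + 18/5*e2 e3 - 49/15*e2 e4 + 191/5*e2 e5 + 13/6*e3 e4 - 11/2*e3 e5 - 18*e4 e5
Answer: -12739/1355*e1 + 49841/1355*e2 - 23701/2710*e3 - 57731/4065*e4 - 49601/1355*e5


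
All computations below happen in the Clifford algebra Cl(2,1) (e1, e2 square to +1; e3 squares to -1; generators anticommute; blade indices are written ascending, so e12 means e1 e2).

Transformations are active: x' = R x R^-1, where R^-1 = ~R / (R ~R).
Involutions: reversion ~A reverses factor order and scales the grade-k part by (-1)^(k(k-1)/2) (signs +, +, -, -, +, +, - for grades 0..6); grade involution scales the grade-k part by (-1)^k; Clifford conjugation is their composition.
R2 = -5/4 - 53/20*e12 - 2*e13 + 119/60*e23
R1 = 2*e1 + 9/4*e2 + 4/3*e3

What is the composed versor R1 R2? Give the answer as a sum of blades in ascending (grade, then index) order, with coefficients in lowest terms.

Distribute over the terms of R1 (each basis-blade product reordered to ascending indices, repeated generators contracted through their squares):
(2*e1) R2 = -5/2*e1 - 53/10*e2 - 4*e3 + 119/30*e123
(9/4*e2) R2 = 477/80*e1 - 45/16*e2 + 357/80*e3 + 9/2*e123
(4/3*e3) R2 = -8/3*e1 + 119/45*e2 - 5/3*e3 - 53/15*e123
Summing the partial products and collecting blades:
Answer: 191/240*e1 - 3937/720*e2 - 289/240*e3 + 74/15*e123


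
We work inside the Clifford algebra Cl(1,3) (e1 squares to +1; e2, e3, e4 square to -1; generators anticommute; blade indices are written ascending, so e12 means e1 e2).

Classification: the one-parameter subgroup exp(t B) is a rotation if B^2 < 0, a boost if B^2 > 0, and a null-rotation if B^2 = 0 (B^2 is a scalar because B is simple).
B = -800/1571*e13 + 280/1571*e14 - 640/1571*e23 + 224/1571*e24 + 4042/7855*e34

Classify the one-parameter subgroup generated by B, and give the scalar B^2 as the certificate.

B^2 term by term: the squares give (-800/1571)^2*(e13)^2 + (280/1571)^2*(e14)^2 + (-640/1571)^2*(e23)^2 + (224/1571)^2*(e24)^2 + (4042/7855)^2*(e34)^2 = 640000/2468041*(+1) + 78400/2468041*(+1) + 409600/2468041*(-1) + 50176/2468041*(-1) + 16337764/61701025*(-1) = -4/25 (each basis 2-blade squares to minus the product of its generators' squares); cross terms between blades sharing an index anticommute and cancel; the commuting (index-disjoint) pairs give grade-4 terms 2*c*c'*(blade product), which cancel blade by blade — e1234: 358400/2468041 - 358400/2468041 = 0 — confirming B is simple. So B^2 = -4/25.
Answer: rotation, certificate B^2 = -4/25. Check the certificate: B^2 = -4/25, and that sign is decisive whatever form B takes.


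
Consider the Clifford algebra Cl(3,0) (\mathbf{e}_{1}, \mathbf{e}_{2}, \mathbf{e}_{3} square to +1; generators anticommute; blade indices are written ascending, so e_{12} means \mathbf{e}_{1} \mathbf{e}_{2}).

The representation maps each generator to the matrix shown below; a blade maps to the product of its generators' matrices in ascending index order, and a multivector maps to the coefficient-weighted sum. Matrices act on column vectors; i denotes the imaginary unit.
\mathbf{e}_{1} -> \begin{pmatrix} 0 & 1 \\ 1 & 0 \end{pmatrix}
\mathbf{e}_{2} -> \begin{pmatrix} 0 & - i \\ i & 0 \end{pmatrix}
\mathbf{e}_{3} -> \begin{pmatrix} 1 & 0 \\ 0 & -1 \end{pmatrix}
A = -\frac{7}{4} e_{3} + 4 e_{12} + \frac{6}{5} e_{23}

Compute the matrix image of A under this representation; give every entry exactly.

Bivector images (products of the table entries): rho(e_{12}) = rho(\mathbf{e}_{1})rho(\mathbf{e}_{2}) = \begin{pmatrix} i & 0 \\ 0 & - i \end{pmatrix}; rho(e_{23}) = rho(\mathbf{e}_{2})rho(\mathbf{e}_{3}) = \begin{pmatrix} 0 & i \\ i & 0 \end{pmatrix}.
M = (-\frac{7}{4})*rho(e_{3}) + (4)*rho(e_{12}) + (\frac{6}{5})*rho(e_{23}), summed entrywise:
Answer: \begin{pmatrix} - \frac{7}{4} + 4 i & \frac{6 i}{5} \\ \frac{6 i}{5} & \frac{7}{4} - 4 i \end{pmatrix}


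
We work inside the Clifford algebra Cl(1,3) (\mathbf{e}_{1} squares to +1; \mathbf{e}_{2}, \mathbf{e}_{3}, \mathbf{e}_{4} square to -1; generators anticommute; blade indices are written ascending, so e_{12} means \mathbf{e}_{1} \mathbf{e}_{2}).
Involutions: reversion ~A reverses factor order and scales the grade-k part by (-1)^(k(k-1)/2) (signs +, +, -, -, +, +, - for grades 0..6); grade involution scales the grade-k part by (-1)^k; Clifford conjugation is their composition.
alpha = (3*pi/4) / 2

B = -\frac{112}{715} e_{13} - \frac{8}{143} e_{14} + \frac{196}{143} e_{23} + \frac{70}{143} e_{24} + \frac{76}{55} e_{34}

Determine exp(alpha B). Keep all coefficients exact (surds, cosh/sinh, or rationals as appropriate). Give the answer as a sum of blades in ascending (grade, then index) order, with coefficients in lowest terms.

B^2 term by term: the squares give (-\frac{112}{715})^2*(e_{13})^2 + (-\frac{8}{143})^2*(e_{14})^2 + (\frac{196}{143})^2*(e_{23})^2 + (\frac{70}{143})^2*(e_{24})^2 + (\frac{76}{55})^2*(e_{34})^2 = \frac{12544}{511225}*(+1) + \frac{64}{20449}*(+1) + \frac{38416}{20449}*(-1) + \frac{4900}{20449}*(-1) + \frac{5776}{3025}*(-1) = -4 (each basis 2-blade squares to minus the product of its generators' squares); cross terms between blades sharing an index anticommute and cancel; the commuting (index-disjoint) pairs give grade-4 terms 2*c*c'*(blade product), which cancel blade by blade — e_{1234}: \frac{3136}{20449} - \frac{3136}{20449} = 0 — confirming B is simple. So B^2 = -4.
B^2 = -4 — since the square is negative, the closed form is circular: l = 2, alpha*l = \frac{3 \pi}{4}, so exp(alpha B) = cos(\frac{3 \pi}{4}) + (sin(\frac{3 \pi}{4})/2)*B = - \frac{\sqrt{2}}{2} + (\frac{\sqrt{2}}{4})*B.
Answer: - \frac{\sqrt{2}}{2} - \frac{28 \sqrt{2}}{715} e_{13} - \frac{2 \sqrt{2}}{143} e_{14} + \frac{49 \sqrt{2}}{143} e_{23} + \frac{35 \sqrt{2}}{286} e_{24} + \frac{19 \sqrt{2}}{55} e_{34}


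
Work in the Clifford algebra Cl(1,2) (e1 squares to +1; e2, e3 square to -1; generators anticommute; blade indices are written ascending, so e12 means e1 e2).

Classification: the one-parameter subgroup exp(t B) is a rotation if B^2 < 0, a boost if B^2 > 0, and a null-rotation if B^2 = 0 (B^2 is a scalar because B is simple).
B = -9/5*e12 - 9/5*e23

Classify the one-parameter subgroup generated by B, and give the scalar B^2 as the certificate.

B^2 term by term: the squares give (-9/5)^2*(e12)^2 + (-9/5)^2*(e23)^2 = 81/25*(+1) + 81/25*(-1) = 0 (each basis 2-blade squares to minus the product of its generators' squares); cross terms between blades sharing an index anticommute and cancel. So B^2 = 0.
Answer: null-rotation, certificate B^2 = 0. One invariant decides it: the square 0 survives every conjugation, and its sign is exactly the classification.


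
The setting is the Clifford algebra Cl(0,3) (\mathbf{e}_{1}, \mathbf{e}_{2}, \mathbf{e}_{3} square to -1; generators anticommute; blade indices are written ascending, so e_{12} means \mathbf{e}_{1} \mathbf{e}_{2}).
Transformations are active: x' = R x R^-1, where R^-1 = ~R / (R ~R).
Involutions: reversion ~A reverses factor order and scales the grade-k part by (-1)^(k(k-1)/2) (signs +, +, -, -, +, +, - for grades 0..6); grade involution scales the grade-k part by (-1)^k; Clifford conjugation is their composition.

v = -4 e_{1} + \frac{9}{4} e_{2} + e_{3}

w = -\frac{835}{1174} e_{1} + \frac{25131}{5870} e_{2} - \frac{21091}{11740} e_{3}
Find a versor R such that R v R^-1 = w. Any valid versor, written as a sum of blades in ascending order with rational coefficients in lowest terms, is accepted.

Since q(v) = q(w) = -\frac{353}{16}, the sum R = v + w = -\frac{5531}{1174} e_{1} + \frac{76677}{11740} e_{2} - \frac{9351}{11740} e_{3} does the job whenever invertible.
Answer: -\frac{5531}{1174} e_{1} + \frac{76677}{11740} e_{2} - \frac{9351}{11740} e_{3}


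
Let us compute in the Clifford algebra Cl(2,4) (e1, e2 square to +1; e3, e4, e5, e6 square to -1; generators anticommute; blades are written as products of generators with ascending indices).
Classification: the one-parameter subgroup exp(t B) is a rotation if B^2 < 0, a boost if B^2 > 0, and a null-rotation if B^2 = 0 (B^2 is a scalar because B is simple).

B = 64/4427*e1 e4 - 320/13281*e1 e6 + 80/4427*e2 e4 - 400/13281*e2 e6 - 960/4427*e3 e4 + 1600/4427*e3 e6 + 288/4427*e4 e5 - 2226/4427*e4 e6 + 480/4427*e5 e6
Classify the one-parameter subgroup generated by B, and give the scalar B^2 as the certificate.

B^2 term by term: the squares give (64/4427)^2*(e1 e4)^2 + (-320/13281)^2*(e1 e6)^2 + (80/4427)^2*(e2 e4)^2 + (-400/13281)^2*(e2 e6)^2 + (-960/4427)^2*(e3 e4)^2 + (1600/4427)^2*(e3 e6)^2 + (288/4427)^2*(e4 e5)^2 + (-2226/4427)^2*(e4 e6)^2 + (480/4427)^2*(e5 e6)^2 = 4096/19598329*(+1) + 102400/176384961*(+1) + 6400/19598329*(+1) + 160000/176384961*(+1) + 921600/19598329*(-1) + 2560000/19598329*(-1) + 82944/19598329*(-1) + 4955076/19598329*(-1) + 230400/19598329*(-1) = -4/9 (each basis 2-blade squares to minus the product of its generators' squares); cross terms between blades sharing an index anticommute and cancel; the commuting (index-disjoint) pairs give grade-4 terms 2*c*c'*(blade product), which cancel blade by blade — e1 e2 e4 e6: 51200/58794987 - 51200/58794987 = 0; e1 e3 e4 e6: -204800/19598329 + 204800/19598329 = 0; e1 e4 e5 e6: 61440/19598329 - 61440/19598329 = 0; e2 e3 e4 e6: -256000/19598329 + 256000/19598329 = 0; e2 e4 e5 e6: 76800/19598329 - 76800/19598329 = 0; e3 e4 e5 e6: -921600/19598329 + 921600/19598329 = 0 — confirming B is simple. So B^2 = -4/9.
Answer: rotation, certificate B^2 = -4/9. The scalar -4/9 is the complete invariant here: its sign names the subgroup type.


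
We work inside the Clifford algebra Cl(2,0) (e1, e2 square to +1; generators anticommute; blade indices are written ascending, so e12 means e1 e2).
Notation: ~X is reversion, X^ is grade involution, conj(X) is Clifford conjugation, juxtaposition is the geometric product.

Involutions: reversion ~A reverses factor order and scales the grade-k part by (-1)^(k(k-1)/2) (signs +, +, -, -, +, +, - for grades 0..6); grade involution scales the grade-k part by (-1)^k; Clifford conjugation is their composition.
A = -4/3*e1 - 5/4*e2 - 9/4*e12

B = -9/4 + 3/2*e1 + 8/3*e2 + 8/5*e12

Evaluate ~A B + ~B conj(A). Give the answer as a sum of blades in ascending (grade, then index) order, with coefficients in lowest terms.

first term: -134/15 + 11*e1 - 647/240*e2 - 971/144*e12
second term: 134/15 - 11*e1 + 647/240*e2 - 971/144*e12
Answer: -971/72*e12


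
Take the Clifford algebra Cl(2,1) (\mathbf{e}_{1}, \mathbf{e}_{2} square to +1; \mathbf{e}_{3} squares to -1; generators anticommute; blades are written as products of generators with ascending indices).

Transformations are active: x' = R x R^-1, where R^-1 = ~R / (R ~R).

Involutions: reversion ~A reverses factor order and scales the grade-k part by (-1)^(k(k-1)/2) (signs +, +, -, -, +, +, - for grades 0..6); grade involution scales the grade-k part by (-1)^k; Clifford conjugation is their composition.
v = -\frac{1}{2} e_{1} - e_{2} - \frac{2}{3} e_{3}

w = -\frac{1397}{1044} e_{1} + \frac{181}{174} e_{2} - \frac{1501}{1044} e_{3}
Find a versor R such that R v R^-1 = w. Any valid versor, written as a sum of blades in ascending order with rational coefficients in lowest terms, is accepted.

Take R = v + w = -\frac{1919}{1044} e_{1} + \frac{7}{174} e_{2} - \frac{2197}{1044} e_{3}. Because q(v) = q(w) = \frac{29}{36}, conjugation by R sends v exactly to w.
Answer: -\frac{1919}{1044} e_{1} + \frac{7}{174} e_{2} - \frac{2197}{1044} e_{3}


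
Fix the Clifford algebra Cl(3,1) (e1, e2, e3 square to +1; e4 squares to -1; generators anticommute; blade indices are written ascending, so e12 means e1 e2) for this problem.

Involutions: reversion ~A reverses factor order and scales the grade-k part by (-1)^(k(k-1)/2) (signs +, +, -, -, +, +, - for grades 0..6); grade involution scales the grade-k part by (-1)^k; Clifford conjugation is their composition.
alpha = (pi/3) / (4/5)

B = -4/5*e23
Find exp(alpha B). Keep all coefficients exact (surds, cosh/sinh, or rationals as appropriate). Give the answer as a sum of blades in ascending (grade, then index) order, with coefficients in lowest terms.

B^2 = (-4/5)^2*(e23)^2 = 16/25*(-1) = -16/25 (a basis 2-blade squares to minus the product of its generators' squares).
B^2 = -16/25 — since the square is negative, the closed form is circular: l = 4/5, alpha*l = pi/3, so exp(alpha B) = cos(pi/3) + (sin(pi/3)/(4/5))*B = 1/2 + (5*sqrt(3)/8)*B.
Answer: 1/2 - sqrt(3)/2*e23


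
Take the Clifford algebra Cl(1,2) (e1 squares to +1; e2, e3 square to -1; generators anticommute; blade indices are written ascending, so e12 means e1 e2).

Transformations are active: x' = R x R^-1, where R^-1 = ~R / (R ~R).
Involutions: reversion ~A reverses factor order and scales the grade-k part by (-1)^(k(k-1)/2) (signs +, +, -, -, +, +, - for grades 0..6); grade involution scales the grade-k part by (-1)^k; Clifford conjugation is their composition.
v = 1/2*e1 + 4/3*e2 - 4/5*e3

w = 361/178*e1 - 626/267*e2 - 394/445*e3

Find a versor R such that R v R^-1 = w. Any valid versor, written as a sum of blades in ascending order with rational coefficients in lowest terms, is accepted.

R = v + w = 225/89*e1 - 90/89*e2 - 150/89*e3 works: the equal norms (-1951/900) guarantee its sandwich swaps v into w.
Answer: 225/89*e1 - 90/89*e2 - 150/89*e3


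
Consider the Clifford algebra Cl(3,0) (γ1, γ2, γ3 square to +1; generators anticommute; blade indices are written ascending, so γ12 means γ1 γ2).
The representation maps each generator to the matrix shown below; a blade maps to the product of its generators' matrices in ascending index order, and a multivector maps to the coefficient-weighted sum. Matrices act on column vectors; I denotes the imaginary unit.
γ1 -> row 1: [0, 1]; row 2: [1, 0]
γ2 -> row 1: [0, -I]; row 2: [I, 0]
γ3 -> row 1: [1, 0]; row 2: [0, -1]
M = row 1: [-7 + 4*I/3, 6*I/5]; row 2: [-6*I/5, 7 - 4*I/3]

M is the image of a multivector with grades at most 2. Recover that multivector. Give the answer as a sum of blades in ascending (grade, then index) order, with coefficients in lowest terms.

Method: 1, rho(γ1), rho(γ2), rho(γ3) form a trace-orthogonal basis of the 2x2 complex matrices (tr(X Y) = 2 if X = Y, else 0), so M = m0*1 + m1*rho(γ1) + m2*rho(γ2) + m3*rho(γ3) with m0 = tr(M)/2 = 0, m1 = tr(M rho(γ1))/2 = 0, m2 = tr(M rho(γ2))/2 = -6/5, m3 = tr(M rho(γ3))/2 = -7 + 4*I/3.
Multiplying table entries, the bivector images are rho(γ12) = I*rho(γ3), rho(γ13) = -I*rho(γ2), rho(γ23) = I*rho(γ1); with real blade coefficients the real parts of m0..m3 are the coefficients of 1, γ1, γ2, γ3 and the imaginary parts give the bivectors (γ23: Im m1, γ13: -Im m2, γ12: Im m3).
Answer: -6/5*γ2 - 7*γ3 + 4/3*γ12


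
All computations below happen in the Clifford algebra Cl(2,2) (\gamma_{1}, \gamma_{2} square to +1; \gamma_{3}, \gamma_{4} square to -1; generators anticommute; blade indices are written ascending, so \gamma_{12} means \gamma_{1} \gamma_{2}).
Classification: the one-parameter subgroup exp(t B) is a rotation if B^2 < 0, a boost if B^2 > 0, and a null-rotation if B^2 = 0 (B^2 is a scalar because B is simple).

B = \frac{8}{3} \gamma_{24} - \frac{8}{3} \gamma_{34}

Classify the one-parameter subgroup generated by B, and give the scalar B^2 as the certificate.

B^2 term by term: the squares give (\frac{8}{3})^2*(\gamma_{24})^2 + (-\frac{8}{3})^2*(\gamma_{34})^2 = \frac{64}{9}*(+1) + \frac{64}{9}*(-1) = 0 (each basis 2-blade squares to minus the product of its generators' squares); cross terms between blades sharing an index anticommute and cancel. So B^2 = 0.
Answer: null-rotation, certificate B^2 = 0. Why this suffices: the scalar 0 survives any versor conjugation, so its sign alone determines the class however B is presented.


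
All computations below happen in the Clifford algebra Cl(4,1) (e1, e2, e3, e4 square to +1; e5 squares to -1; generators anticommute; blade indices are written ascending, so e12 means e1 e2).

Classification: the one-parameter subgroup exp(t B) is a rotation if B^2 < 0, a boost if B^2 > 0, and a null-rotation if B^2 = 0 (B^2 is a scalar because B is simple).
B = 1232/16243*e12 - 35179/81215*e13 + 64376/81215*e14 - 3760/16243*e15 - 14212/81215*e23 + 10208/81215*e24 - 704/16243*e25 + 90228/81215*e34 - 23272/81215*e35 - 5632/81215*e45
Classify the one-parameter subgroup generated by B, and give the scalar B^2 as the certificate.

B^2 term by term: the squares give (1232/16243)^2*(e12)^2 + (-35179/81215)^2*(e13)^2 + (64376/81215)^2*(e14)^2 + (-3760/16243)^2*(e15)^2 + (-14212/81215)^2*(e23)^2 + (10208/81215)^2*(e24)^2 + (-704/16243)^2*(e25)^2 + (90228/81215)^2*(e34)^2 + (-23272/81215)^2*(e35)^2 + (-5632/81215)^2*(e45)^2 = 1517824/263835049*(-1) + 1237562041/6595876225*(-1) + 4144269376/6595876225*(-1) + 14137600/263835049*(+1) + 201980944/6595876225*(-1) + 104203264/6595876225*(-1) + 495616/263835049*(+1) + 8141091984/6595876225*(-1) + 541585984/6595876225*(+1) + 31719424/6595876225*(+1) = -49/25 (each basis 2-blade squares to minus the product of its generators' squares); cross terms between blades sharing an index anticommute and cancel; the commuting (index-disjoint) pairs give grade-4 terms 2*c*c'*(blade product), which cancel blade by blade — e1234: 222321792/1319175245 + 718214464/6595876225 - 1829823424/6595876225 = 0; e1235: -57342208/1319175245 - 49532032/1319175245 + 21374848/263835049 = 0; e1245: -13877248/1319175245 + 90641408/1319175245 - 15352832/263835049 = 0; e1345: 396256256/6595876225 + 2996316544/6595876225 - 135702912/263835049 = 0; e2345: 160083968/6595876225 + 475121152/6595876225 - 127041024/1319175245 = 0 — confirming B is simple. So B^2 = -49/25.
Answer: rotation, certificate B^2 = -49/25. One invariant decides it: the square -49/25 survives every conjugation, and its sign is exactly the classification.


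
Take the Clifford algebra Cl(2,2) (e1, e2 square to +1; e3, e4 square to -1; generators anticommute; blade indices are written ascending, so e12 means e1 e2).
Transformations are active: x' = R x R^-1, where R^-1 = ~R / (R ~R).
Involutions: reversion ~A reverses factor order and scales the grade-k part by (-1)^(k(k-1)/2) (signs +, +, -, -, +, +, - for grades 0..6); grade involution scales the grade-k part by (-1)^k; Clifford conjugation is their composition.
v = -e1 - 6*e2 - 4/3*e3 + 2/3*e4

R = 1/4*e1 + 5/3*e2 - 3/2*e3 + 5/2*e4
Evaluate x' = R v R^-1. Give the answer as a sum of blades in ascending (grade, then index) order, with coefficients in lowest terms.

~R = 1/4*e1 + 5/3*e2 - 3/2*e3 + 5/2*e4, and R ~R = -815/144, so R^-1 = ~R / (-815/144).
R v = -167/12 + 1/6*e12 - 11/6*e13 + 8/3*e14 - 101/9*e23 + 145/9*e24 + 7/3*e34
Answer: 1817/815*e1 + 2314/163*e2 - 14776/2445*e3 + 5686/489*e4


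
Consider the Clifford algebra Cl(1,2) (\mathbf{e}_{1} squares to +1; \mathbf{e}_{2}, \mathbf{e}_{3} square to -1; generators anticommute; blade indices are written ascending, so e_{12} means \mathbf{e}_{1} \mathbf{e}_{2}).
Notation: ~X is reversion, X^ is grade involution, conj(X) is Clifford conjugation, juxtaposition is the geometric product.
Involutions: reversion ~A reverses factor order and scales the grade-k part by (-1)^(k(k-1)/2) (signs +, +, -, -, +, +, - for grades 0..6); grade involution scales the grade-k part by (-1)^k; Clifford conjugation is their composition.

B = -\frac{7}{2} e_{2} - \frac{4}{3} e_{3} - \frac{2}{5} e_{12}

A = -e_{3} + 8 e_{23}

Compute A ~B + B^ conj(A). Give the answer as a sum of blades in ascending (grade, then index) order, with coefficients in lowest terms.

first term: -\frac{4}{3} + \frac{32}{3} e_{2} - 28 e_{3} + \frac{16}{5} e_{13} - \frac{7}{2} e_{23} - \frac{2}{5} e_{123}
second term: -\frac{4}{3} - \frac{32}{3} e_{2} + 28 e_{3} - \frac{16}{5} e_{13} + \frac{7}{2} e_{23} - \frac{2}{5} e_{123}
Answer: -\frac{8}{3} - \frac{4}{5} e_{123}


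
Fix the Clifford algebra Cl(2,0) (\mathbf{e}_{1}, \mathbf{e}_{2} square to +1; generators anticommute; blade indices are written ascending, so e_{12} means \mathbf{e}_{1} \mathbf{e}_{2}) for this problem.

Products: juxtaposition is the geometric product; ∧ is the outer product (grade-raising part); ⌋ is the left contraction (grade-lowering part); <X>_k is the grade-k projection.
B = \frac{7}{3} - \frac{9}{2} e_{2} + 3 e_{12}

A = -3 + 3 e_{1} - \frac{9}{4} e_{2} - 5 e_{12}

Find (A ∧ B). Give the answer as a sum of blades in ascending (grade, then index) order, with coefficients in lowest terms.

step 1: -7 + 7 e_{1} + \frac{33}{4} e_{2} - \frac{205}{6} e_{12}
Answer: -7 + 7 e_{1} + \frac{33}{4} e_{2} - \frac{205}{6} e_{12}


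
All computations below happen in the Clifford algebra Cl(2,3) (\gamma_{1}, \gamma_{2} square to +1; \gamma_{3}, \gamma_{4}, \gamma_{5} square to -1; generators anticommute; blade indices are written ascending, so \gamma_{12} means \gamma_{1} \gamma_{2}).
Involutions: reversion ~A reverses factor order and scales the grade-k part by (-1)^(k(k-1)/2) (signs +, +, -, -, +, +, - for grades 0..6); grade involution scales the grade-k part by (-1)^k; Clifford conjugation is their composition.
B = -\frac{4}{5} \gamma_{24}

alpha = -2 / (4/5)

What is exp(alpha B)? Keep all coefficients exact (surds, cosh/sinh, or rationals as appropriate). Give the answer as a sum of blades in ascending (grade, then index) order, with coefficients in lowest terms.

B^2 = (-\frac{4}{5})^2*(\gamma_{24})^2 = \frac{16}{25}*(+1) = \frac{16}{25} (a basis 2-blade squares to minus the product of its generators' squares).
B^2 = \frac{16}{25} — B^2 > 0, so the exponential closes hyperbolically: l = \frac{4}{5}, alpha*l = -2, so exp(alpha B) = cosh(-2) + (sinh(-2)/(\frac{4}{5}))*B = \cosh{\left(2 \right)} + (- \frac{5 \sinh{\left(2 \right)}}{4})*B.
Answer: \cosh{\left(2 \right)} + \sinh{\left(2 \right)} \gamma_{24}


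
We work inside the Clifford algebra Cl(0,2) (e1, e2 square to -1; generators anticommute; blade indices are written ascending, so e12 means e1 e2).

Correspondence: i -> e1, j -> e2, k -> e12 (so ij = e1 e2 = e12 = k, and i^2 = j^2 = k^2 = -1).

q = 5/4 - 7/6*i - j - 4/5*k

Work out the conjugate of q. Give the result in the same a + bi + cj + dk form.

In blades: q = 5/4 - 7/6*e1 - e2 - 4/5*e12.
Conjugation here is Clifford conjugation: the scalar is fixed and the grade-1 and grade-2 blades all flip sign, giving 5/4 + 7/6*e1 + e2 + 4/5*e12; translating back:
Answer: 5/4 + 7/6*i + j + 4/5*k


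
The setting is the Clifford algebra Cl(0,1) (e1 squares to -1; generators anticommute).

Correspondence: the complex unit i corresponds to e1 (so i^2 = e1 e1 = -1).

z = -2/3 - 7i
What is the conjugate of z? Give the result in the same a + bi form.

In blades: z = -2/3 - 7*e1.
Conjugation here is Clifford conjugation: the scalar is fixed and the grade-1 and grade-2 blades all flip sign, giving -2/3 + 7*e1; translating back:
Answer: -2/3 + 7i


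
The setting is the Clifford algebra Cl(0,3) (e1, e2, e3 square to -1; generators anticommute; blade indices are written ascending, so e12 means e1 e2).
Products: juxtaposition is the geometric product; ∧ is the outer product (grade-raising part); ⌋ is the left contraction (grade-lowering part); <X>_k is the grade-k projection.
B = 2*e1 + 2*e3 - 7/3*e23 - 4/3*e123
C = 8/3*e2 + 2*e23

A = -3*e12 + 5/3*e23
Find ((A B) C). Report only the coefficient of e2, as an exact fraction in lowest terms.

step 1: 35/9 + 20/9*e1 - 28/3*e2 - 4*e3 - 7*e13 - 8/3*e123
step 2: 224/9 + 16/3*e1 + 64/27*e2 + 56/3*e3 - 218/27*e12 - 64/9*e13 + 166/9*e23 + 208/9*e123
Answer: 64/27


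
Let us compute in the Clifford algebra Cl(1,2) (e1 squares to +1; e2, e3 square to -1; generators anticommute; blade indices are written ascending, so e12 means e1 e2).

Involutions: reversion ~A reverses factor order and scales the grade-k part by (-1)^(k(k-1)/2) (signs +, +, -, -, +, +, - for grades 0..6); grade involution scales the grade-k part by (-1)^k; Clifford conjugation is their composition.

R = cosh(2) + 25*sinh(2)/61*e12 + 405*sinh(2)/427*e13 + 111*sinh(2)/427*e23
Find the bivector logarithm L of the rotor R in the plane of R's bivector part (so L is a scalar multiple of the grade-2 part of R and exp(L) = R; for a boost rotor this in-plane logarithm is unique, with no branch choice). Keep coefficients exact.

The scalar part of R is cosh(2), giving the rapidity magnitude (cosh is even); the bivector part supplies orientation, its quotient by sinh of the rapidity is the plane, and L = rapidity * plane — unique in that plane, since flipping both signs leaves L unchanged.
Concretely: cosh(rapidity) = cosh(2) gives rapidity = ±2, and since rapidity/sinh(rapidity) is even the sign is immaterial: L = (rapidity/sinh(rapidity)) * <R>_2 = (2/sinh(2)) * <R>_2.
Answer: 50/61*e12 + 810/427*e13 + 222/427*e23


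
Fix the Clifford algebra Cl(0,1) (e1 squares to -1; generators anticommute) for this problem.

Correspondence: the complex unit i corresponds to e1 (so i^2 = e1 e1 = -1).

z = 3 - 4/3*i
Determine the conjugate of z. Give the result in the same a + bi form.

In blades: z = 3 - 4/3*e1.
Conjugation here is Clifford conjugation: the scalar is fixed and the grade-1 and grade-2 blades all flip sign, giving 3 + 4/3*e1; translating back:
Answer: 3 + 4/3*i


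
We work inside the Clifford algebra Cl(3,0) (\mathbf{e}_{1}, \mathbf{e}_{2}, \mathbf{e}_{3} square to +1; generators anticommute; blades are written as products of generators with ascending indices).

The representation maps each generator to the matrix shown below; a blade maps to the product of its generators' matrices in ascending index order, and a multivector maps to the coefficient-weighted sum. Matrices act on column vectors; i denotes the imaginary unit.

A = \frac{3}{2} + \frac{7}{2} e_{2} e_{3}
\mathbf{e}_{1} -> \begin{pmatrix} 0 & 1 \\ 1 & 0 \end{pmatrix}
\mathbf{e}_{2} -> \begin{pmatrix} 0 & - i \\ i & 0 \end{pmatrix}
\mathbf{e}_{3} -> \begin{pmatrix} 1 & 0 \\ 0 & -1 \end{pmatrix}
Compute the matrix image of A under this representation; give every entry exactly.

Bivector images (products of the table entries): rho(e_{2} e_{3}) = rho(\mathbf{e}_{2})rho(\mathbf{e}_{3}) = \begin{pmatrix} 0 & i \\ i & 0 \end{pmatrix}.
M = (\frac{3}{2})*1 + (\frac{7}{2})*rho(e_{2} e_{3}), summed entrywise (1 is the identity matrix):
Answer: \begin{pmatrix} \frac{3}{2} & \frac{7 i}{2} \\ \frac{7 i}{2} & \frac{3}{2} \end{pmatrix}


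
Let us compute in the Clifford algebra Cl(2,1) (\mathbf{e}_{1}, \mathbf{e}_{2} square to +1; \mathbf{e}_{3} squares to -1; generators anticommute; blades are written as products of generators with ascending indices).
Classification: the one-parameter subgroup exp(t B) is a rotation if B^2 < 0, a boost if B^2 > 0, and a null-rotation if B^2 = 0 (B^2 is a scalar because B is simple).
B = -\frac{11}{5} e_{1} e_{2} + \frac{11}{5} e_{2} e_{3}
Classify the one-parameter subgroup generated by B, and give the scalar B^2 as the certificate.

B^2 term by term: the squares give (-\frac{11}{5})^2*(e_{1} e_{2})^2 + (\frac{11}{5})^2*(e_{2} e_{3})^2 = \frac{121}{25}*(-1) + \frac{121}{25}*(+1) = 0 (each basis 2-blade squares to minus the product of its generators' squares); cross terms between blades sharing an index anticommute and cancel. So B^2 = 0.
Answer: null-rotation, certificate B^2 = 0. No conjugation can change B^2 = 0; the sign gives the class.


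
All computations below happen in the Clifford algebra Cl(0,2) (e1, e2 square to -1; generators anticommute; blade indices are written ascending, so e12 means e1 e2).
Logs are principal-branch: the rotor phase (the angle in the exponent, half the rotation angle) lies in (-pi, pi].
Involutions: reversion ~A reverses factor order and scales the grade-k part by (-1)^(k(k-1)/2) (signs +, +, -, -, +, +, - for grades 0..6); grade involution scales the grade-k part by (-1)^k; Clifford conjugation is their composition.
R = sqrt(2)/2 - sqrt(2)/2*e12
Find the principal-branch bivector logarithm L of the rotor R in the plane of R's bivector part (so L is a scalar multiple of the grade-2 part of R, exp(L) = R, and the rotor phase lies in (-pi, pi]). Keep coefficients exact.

The scalar part of R is sqrt(2)/2, which pins the rotor phase on the principal branch; dividing the bivector part by the sine of that phase recovers the unit plane, and L is the phase times that plane.
Concretely: cos(phase) = sqrt(2)/2 gives phase = ±pi/4, and since phase/sin(phase) is even the sign is immaterial: L = (phase/sin(phase)) * <R>_2 = (sqrt(2)*pi/4) * <R>_2.
Answer: -pi/4*e12


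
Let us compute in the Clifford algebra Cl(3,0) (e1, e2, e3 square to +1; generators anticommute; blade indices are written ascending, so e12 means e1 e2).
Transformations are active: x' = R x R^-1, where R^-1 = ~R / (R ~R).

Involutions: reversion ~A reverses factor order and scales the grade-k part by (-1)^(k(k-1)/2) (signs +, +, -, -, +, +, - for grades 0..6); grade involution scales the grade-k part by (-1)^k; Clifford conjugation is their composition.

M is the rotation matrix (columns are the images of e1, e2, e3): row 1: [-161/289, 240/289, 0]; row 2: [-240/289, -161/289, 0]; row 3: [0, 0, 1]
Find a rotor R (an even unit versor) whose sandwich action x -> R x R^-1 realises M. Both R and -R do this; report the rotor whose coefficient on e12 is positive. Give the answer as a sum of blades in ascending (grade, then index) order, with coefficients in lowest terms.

Method: write R = a + b12*e12 + b13*e13 + b23*e23 with a^2 + b12^2 + b13^2 + b23^2 = 1 (so R^-1 = ~R). Expanding the columns R e_j ~R gives tr M = 4a^2 - 1 and, from the antisymmetric part, M21 - M12 = -4a*b12, M13 - M31 = 4a*b13, M32 - M23 = -4a*b23.
Here tr M = -33/289, so a^2 = (1 + tr M)/4 = 64/289 and a = ±8/17. Taking a = 8/17: M21 - M12 = -480/289, M13 - M31 = 0, M32 - M23 = 0, giving b12 = 15/17, b13 = 0, b23 = 0, i.e. R = 8/17 + 15/17*e12.
Its e12 coefficient is already positive.
Answer: 8/17 + 15/17*e12. Note: both R and -R realise this M (trace -33/289); the covering map identifies them, and the e12-coefficient sign is the tie-breaker.


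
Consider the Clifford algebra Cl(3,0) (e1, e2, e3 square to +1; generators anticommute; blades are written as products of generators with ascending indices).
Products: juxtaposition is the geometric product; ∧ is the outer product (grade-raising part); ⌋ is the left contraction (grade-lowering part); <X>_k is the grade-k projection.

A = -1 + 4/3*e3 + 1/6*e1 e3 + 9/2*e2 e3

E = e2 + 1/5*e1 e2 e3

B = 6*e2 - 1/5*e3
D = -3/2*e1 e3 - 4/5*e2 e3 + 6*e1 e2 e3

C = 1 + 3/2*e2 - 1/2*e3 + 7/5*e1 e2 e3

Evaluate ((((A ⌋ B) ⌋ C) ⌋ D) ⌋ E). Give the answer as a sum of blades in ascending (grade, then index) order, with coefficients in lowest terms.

step 1: -4/15 - 6*e2 + 1/5*e3
step 2: -281/30 - 2/5*e2 + 2/15*e3 + 7/25*e1 e2 + 42/5*e1 e3 - 28/75*e1 e2 e3
step 3: 371/25 + 1/5*e1 + 3788/75*e2 - 34/25*e3 + 4/5*e1 e2 + 329/20*e1 e3 + 562/75*e2 e3 - 281/5*e1 e2 e3
step 4: 4631/75 - 562/375*e1 + 1813/100*e2 - 4/25*e3 - 34/125*e1 e2 - 3788/375*e1 e3 + 1/25*e2 e3 + 371/125*e1 e2 e3
Answer: 4631/75 - 562/375*e1 + 1813/100*e2 - 4/25*e3 - 34/125*e1 e2 - 3788/375*e1 e3 + 1/25*e2 e3 + 371/125*e1 e2 e3


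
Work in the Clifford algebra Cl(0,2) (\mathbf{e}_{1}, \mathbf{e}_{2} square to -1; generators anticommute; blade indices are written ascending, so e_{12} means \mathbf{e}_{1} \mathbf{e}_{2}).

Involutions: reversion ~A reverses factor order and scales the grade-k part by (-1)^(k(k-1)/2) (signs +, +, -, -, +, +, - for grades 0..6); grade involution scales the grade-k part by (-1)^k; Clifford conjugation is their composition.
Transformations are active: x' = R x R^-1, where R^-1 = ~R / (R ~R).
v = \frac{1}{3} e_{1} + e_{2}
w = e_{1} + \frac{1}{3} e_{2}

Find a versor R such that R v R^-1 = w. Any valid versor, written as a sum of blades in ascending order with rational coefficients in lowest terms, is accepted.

Reasoning: v^2 = w^2 = -\frac{10}{9} since conjugation preserves the quadratic form; R = v + w = \frac{4}{3} e_{1} + \frac{4}{3} e_{2} is then valid when invertible, keeping its own part and reversing (v - w)/2.
Answer: \frac{4}{3} e_{1} + \frac{4}{3} e_{2}


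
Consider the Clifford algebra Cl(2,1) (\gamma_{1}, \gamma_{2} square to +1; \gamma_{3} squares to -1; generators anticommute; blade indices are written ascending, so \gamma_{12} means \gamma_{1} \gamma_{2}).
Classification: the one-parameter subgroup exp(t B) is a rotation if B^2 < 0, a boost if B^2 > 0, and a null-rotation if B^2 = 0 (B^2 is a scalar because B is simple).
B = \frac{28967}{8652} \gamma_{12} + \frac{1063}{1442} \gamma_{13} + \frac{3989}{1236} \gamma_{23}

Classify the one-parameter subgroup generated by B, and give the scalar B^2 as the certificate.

B^2 term by term: the squares give (\frac{28967}{8652})^2*(\gamma_{12})^2 + (\frac{1063}{1442})^2*(\gamma_{13})^2 + (\frac{3989}{1236})^2*(\gamma_{23})^2 = \frac{839087089}{74857104}*(-1) + \frac{1129969}{2079364}*(+1) + \frac{15912121}{1527696}*(+1) = -\frac{1}{4} (each basis 2-blade squares to minus the product of its generators' squares); cross terms between blades sharing an index anticommute and cancel. So B^2 = -\frac{1}{4}.
Answer: rotation, certificate B^2 = -\frac{1}{4}. The scalar -\frac{1}{4} is the complete invariant here: its sign names the subgroup type.


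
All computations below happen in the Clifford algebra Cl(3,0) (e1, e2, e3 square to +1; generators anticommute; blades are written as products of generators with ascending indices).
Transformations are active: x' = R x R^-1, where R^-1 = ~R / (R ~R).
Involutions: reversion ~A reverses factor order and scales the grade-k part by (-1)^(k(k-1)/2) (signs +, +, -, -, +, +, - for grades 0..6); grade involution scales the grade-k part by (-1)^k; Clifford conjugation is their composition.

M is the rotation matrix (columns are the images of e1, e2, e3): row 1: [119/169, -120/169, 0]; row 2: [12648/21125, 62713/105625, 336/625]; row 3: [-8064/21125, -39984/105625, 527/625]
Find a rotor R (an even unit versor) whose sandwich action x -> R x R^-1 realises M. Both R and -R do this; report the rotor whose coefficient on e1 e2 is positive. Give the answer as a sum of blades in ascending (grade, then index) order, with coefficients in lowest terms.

Method: write R = a + b12*e1 e2 + b13*e1 e3 + b23*e2 e3 with a^2 + b12^2 + b13^2 + b23^2 = 1 (so R^-1 = ~R). Expanding the columns R e_j ~R gives tr M = 4a^2 - 1 and, from the antisymmetric part, M21 - M12 = -4a*b12, M13 - M31 = 4a*b13, M32 - M23 = -4a*b23.
Here tr M = 226151/105625, so a^2 = (1 + tr M)/4 = 82944/105625 and a = ±288/325. Taking a = 288/325: M21 - M12 = 27648/21125, M13 - M31 = 8064/21125, M32 - M23 = -96768/105625, giving b12 = -24/65, b13 = 7/65, b23 = 84/325, i.e. R = 288/325 - 24/65*e1 e2 + 7/65*e1 e3 + 84/325*e2 e3.
Its e1 e2 coefficient is negative, so report the other preimage -R.
Answer: -288/325 + 24/65*e1 e2 - 7/65*e1 e3 - 84/325*e2 e3. Why the constraint matters: R and -R act identically through the sandwich — M has trace 226151/105625 either way — so only the sign condition on e1 e2 picks one of the two preimages.
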